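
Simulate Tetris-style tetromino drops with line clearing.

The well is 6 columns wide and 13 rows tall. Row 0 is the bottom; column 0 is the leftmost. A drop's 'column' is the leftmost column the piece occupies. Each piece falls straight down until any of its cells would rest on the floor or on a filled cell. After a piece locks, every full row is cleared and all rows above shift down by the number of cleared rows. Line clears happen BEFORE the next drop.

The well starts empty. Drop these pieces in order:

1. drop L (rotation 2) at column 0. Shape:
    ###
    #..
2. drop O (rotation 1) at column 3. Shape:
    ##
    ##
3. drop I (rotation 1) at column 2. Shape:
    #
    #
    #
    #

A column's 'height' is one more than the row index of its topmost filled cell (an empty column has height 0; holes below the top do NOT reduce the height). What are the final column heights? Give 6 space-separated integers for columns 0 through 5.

Answer: 2 2 6 2 2 0

Derivation:
Drop 1: L rot2 at col 0 lands with bottom-row=0; cleared 0 line(s) (total 0); column heights now [2 2 2 0 0 0], max=2
Drop 2: O rot1 at col 3 lands with bottom-row=0; cleared 0 line(s) (total 0); column heights now [2 2 2 2 2 0], max=2
Drop 3: I rot1 at col 2 lands with bottom-row=2; cleared 0 line(s) (total 0); column heights now [2 2 6 2 2 0], max=6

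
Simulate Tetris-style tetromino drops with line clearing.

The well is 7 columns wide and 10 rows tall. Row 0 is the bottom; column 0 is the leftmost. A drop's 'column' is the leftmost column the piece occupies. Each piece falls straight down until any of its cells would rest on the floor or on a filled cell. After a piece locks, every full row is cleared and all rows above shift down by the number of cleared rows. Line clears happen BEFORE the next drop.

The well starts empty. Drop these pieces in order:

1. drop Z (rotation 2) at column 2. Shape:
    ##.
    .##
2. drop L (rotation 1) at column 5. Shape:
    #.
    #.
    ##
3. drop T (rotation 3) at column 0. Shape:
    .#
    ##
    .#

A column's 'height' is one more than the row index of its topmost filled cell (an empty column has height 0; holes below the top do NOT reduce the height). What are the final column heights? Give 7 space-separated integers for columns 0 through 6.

Answer: 2 3 2 2 1 3 1

Derivation:
Drop 1: Z rot2 at col 2 lands with bottom-row=0; cleared 0 line(s) (total 0); column heights now [0 0 2 2 1 0 0], max=2
Drop 2: L rot1 at col 5 lands with bottom-row=0; cleared 0 line(s) (total 0); column heights now [0 0 2 2 1 3 1], max=3
Drop 3: T rot3 at col 0 lands with bottom-row=0; cleared 0 line(s) (total 0); column heights now [2 3 2 2 1 3 1], max=3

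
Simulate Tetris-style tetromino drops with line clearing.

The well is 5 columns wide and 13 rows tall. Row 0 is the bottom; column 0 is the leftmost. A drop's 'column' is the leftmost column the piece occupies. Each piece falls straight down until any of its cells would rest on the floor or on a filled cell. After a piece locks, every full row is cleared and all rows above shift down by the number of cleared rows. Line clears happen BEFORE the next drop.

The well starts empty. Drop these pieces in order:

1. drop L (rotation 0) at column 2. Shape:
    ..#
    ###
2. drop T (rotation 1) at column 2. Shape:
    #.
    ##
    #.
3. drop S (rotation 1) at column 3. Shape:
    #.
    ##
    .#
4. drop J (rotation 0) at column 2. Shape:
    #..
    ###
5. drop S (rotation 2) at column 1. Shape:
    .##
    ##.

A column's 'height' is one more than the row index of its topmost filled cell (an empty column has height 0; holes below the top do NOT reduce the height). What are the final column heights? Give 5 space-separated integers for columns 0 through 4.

Drop 1: L rot0 at col 2 lands with bottom-row=0; cleared 0 line(s) (total 0); column heights now [0 0 1 1 2], max=2
Drop 2: T rot1 at col 2 lands with bottom-row=1; cleared 0 line(s) (total 0); column heights now [0 0 4 3 2], max=4
Drop 3: S rot1 at col 3 lands with bottom-row=2; cleared 0 line(s) (total 0); column heights now [0 0 4 5 4], max=5
Drop 4: J rot0 at col 2 lands with bottom-row=5; cleared 0 line(s) (total 0); column heights now [0 0 7 6 6], max=7
Drop 5: S rot2 at col 1 lands with bottom-row=7; cleared 0 line(s) (total 0); column heights now [0 8 9 9 6], max=9

Answer: 0 8 9 9 6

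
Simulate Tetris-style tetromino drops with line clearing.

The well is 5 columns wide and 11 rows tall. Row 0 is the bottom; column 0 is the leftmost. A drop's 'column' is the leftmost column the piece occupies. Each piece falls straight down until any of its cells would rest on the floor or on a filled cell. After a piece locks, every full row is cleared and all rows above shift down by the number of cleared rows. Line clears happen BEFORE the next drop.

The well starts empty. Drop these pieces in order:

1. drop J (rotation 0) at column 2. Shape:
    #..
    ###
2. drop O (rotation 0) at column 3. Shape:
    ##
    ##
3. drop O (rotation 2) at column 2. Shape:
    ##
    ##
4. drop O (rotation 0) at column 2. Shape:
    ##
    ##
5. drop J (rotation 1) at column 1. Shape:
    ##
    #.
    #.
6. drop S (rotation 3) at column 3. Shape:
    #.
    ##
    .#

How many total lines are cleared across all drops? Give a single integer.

Drop 1: J rot0 at col 2 lands with bottom-row=0; cleared 0 line(s) (total 0); column heights now [0 0 2 1 1], max=2
Drop 2: O rot0 at col 3 lands with bottom-row=1; cleared 0 line(s) (total 0); column heights now [0 0 2 3 3], max=3
Drop 3: O rot2 at col 2 lands with bottom-row=3; cleared 0 line(s) (total 0); column heights now [0 0 5 5 3], max=5
Drop 4: O rot0 at col 2 lands with bottom-row=5; cleared 0 line(s) (total 0); column heights now [0 0 7 7 3], max=7
Drop 5: J rot1 at col 1 lands with bottom-row=5; cleared 0 line(s) (total 0); column heights now [0 8 8 7 3], max=8
Drop 6: S rot3 at col 3 lands with bottom-row=6; cleared 0 line(s) (total 0); column heights now [0 8 8 9 8], max=9

Answer: 0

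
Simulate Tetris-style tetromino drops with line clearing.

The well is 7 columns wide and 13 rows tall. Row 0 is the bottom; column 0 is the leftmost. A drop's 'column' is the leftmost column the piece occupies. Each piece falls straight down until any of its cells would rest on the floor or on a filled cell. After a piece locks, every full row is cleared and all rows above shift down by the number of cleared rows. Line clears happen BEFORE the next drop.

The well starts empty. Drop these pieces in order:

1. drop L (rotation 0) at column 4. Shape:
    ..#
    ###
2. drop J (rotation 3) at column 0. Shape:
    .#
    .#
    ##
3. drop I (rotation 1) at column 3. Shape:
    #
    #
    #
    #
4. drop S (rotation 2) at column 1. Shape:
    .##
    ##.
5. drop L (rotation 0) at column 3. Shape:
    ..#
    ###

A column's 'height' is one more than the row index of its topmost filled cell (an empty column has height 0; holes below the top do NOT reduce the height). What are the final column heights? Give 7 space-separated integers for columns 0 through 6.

Answer: 1 4 5 6 6 7 2

Derivation:
Drop 1: L rot0 at col 4 lands with bottom-row=0; cleared 0 line(s) (total 0); column heights now [0 0 0 0 1 1 2], max=2
Drop 2: J rot3 at col 0 lands with bottom-row=0; cleared 0 line(s) (total 0); column heights now [1 3 0 0 1 1 2], max=3
Drop 3: I rot1 at col 3 lands with bottom-row=0; cleared 0 line(s) (total 0); column heights now [1 3 0 4 1 1 2], max=4
Drop 4: S rot2 at col 1 lands with bottom-row=3; cleared 0 line(s) (total 0); column heights now [1 4 5 5 1 1 2], max=5
Drop 5: L rot0 at col 3 lands with bottom-row=5; cleared 0 line(s) (total 0); column heights now [1 4 5 6 6 7 2], max=7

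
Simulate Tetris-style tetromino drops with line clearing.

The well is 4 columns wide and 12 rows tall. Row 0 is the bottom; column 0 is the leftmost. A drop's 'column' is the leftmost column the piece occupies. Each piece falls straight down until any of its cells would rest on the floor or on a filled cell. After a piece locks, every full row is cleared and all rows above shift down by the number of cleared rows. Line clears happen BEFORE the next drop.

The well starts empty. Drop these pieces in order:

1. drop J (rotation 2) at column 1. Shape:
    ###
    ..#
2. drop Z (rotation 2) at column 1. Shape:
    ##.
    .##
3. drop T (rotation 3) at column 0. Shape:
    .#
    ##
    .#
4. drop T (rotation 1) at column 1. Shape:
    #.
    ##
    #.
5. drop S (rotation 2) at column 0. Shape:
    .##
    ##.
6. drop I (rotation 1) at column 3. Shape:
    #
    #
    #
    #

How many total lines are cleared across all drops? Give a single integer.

Drop 1: J rot2 at col 1 lands with bottom-row=0; cleared 0 line(s) (total 0); column heights now [0 2 2 2], max=2
Drop 2: Z rot2 at col 1 lands with bottom-row=2; cleared 0 line(s) (total 0); column heights now [0 4 4 3], max=4
Drop 3: T rot3 at col 0 lands with bottom-row=4; cleared 0 line(s) (total 0); column heights now [6 7 4 3], max=7
Drop 4: T rot1 at col 1 lands with bottom-row=7; cleared 0 line(s) (total 0); column heights now [6 10 9 3], max=10
Drop 5: S rot2 at col 0 lands with bottom-row=10; cleared 0 line(s) (total 0); column heights now [11 12 12 3], max=12
Drop 6: I rot1 at col 3 lands with bottom-row=3; cleared 0 line(s) (total 0); column heights now [11 12 12 7], max=12

Answer: 0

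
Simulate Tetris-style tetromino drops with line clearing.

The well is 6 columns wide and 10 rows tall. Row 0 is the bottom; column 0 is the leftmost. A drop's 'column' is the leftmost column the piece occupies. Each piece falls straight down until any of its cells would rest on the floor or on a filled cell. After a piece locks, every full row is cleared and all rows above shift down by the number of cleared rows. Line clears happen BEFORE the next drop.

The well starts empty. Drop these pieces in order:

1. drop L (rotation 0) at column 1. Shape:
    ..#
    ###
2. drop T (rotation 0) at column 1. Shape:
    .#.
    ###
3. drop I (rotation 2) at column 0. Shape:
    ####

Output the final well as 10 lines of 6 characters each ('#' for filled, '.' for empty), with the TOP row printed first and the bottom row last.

Drop 1: L rot0 at col 1 lands with bottom-row=0; cleared 0 line(s) (total 0); column heights now [0 1 1 2 0 0], max=2
Drop 2: T rot0 at col 1 lands with bottom-row=2; cleared 0 line(s) (total 0); column heights now [0 3 4 3 0 0], max=4
Drop 3: I rot2 at col 0 lands with bottom-row=4; cleared 0 line(s) (total 0); column heights now [5 5 5 5 0 0], max=5

Answer: ......
......
......
......
......
####..
..#...
.###..
...#..
.###..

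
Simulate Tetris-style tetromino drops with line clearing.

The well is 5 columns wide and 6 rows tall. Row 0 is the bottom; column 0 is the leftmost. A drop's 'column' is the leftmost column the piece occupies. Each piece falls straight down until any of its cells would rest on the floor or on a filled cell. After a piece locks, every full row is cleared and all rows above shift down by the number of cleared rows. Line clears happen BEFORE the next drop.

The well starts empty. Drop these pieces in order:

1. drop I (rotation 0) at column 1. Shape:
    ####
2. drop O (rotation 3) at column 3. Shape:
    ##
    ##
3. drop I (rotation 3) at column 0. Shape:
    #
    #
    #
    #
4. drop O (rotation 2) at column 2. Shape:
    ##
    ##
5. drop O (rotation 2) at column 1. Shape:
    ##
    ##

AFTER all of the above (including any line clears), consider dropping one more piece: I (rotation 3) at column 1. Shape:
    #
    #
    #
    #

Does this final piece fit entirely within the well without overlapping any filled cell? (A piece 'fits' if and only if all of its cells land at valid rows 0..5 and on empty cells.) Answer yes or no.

Drop 1: I rot0 at col 1 lands with bottom-row=0; cleared 0 line(s) (total 0); column heights now [0 1 1 1 1], max=1
Drop 2: O rot3 at col 3 lands with bottom-row=1; cleared 0 line(s) (total 0); column heights now [0 1 1 3 3], max=3
Drop 3: I rot3 at col 0 lands with bottom-row=0; cleared 1 line(s) (total 1); column heights now [3 0 0 2 2], max=3
Drop 4: O rot2 at col 2 lands with bottom-row=2; cleared 0 line(s) (total 1); column heights now [3 0 4 4 2], max=4
Drop 5: O rot2 at col 1 lands with bottom-row=4; cleared 0 line(s) (total 1); column heights now [3 6 6 4 2], max=6
Test piece I rot3 at col 1 (width 1): heights before test = [3 6 6 4 2]; fits = False

Answer: no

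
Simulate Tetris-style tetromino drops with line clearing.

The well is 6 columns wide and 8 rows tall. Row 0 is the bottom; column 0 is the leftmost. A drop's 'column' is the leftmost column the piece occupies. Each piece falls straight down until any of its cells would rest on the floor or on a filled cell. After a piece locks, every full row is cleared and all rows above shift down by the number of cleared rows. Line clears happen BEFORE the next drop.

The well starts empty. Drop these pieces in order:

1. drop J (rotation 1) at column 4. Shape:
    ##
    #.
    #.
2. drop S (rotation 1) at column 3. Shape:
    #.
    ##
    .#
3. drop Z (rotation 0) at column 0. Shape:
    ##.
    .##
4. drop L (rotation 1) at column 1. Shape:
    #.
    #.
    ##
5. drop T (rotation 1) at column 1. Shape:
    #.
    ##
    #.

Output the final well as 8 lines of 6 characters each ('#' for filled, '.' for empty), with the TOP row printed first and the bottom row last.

Answer: .#....
.##...
.#.#..
.#.##.
.#..#.
.##.##
##..#.
.##.#.

Derivation:
Drop 1: J rot1 at col 4 lands with bottom-row=0; cleared 0 line(s) (total 0); column heights now [0 0 0 0 3 3], max=3
Drop 2: S rot1 at col 3 lands with bottom-row=3; cleared 0 line(s) (total 0); column heights now [0 0 0 6 5 3], max=6
Drop 3: Z rot0 at col 0 lands with bottom-row=0; cleared 0 line(s) (total 0); column heights now [2 2 1 6 5 3], max=6
Drop 4: L rot1 at col 1 lands with bottom-row=2; cleared 0 line(s) (total 0); column heights now [2 5 3 6 5 3], max=6
Drop 5: T rot1 at col 1 lands with bottom-row=5; cleared 0 line(s) (total 0); column heights now [2 8 7 6 5 3], max=8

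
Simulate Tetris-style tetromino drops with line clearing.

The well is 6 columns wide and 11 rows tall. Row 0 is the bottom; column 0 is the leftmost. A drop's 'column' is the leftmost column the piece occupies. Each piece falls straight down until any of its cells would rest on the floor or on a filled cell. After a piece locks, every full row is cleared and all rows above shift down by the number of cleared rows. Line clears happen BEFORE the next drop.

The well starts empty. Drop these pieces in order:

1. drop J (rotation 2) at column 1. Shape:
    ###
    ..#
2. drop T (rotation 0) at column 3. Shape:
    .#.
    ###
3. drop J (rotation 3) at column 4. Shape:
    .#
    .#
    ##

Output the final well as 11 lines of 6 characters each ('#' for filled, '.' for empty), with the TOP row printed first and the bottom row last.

Answer: ......
......
......
......
.....#
.....#
....##
....#.
...###
.###..
...#..

Derivation:
Drop 1: J rot2 at col 1 lands with bottom-row=0; cleared 0 line(s) (total 0); column heights now [0 2 2 2 0 0], max=2
Drop 2: T rot0 at col 3 lands with bottom-row=2; cleared 0 line(s) (total 0); column heights now [0 2 2 3 4 3], max=4
Drop 3: J rot3 at col 4 lands with bottom-row=4; cleared 0 line(s) (total 0); column heights now [0 2 2 3 5 7], max=7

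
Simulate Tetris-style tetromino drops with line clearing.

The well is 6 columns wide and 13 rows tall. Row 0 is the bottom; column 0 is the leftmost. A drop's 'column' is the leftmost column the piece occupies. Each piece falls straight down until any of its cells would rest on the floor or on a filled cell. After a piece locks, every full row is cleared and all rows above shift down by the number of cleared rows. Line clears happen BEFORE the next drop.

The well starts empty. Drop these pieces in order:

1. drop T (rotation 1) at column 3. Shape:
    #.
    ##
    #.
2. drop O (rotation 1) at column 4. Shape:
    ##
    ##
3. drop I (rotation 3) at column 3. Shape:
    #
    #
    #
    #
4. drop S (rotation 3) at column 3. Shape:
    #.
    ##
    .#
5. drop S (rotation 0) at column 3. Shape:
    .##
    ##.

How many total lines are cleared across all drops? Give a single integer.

Drop 1: T rot1 at col 3 lands with bottom-row=0; cleared 0 line(s) (total 0); column heights now [0 0 0 3 2 0], max=3
Drop 2: O rot1 at col 4 lands with bottom-row=2; cleared 0 line(s) (total 0); column heights now [0 0 0 3 4 4], max=4
Drop 3: I rot3 at col 3 lands with bottom-row=3; cleared 0 line(s) (total 0); column heights now [0 0 0 7 4 4], max=7
Drop 4: S rot3 at col 3 lands with bottom-row=6; cleared 0 line(s) (total 0); column heights now [0 0 0 9 8 4], max=9
Drop 5: S rot0 at col 3 lands with bottom-row=9; cleared 0 line(s) (total 0); column heights now [0 0 0 10 11 11], max=11

Answer: 0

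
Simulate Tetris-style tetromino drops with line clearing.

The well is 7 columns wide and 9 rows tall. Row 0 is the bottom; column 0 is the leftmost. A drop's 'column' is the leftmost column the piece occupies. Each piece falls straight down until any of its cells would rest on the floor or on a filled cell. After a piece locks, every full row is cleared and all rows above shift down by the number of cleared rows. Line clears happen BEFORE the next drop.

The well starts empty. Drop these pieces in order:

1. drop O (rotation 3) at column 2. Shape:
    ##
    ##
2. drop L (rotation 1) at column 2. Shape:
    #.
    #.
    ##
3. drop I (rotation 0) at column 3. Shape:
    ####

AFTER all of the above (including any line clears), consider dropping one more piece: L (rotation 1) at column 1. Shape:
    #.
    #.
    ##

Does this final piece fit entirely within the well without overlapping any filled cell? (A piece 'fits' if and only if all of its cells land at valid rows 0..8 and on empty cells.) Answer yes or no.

Drop 1: O rot3 at col 2 lands with bottom-row=0; cleared 0 line(s) (total 0); column heights now [0 0 2 2 0 0 0], max=2
Drop 2: L rot1 at col 2 lands with bottom-row=2; cleared 0 line(s) (total 0); column heights now [0 0 5 3 0 0 0], max=5
Drop 3: I rot0 at col 3 lands with bottom-row=3; cleared 0 line(s) (total 0); column heights now [0 0 5 4 4 4 4], max=5
Test piece L rot1 at col 1 (width 2): heights before test = [0 0 5 4 4 4 4]; fits = True

Answer: yes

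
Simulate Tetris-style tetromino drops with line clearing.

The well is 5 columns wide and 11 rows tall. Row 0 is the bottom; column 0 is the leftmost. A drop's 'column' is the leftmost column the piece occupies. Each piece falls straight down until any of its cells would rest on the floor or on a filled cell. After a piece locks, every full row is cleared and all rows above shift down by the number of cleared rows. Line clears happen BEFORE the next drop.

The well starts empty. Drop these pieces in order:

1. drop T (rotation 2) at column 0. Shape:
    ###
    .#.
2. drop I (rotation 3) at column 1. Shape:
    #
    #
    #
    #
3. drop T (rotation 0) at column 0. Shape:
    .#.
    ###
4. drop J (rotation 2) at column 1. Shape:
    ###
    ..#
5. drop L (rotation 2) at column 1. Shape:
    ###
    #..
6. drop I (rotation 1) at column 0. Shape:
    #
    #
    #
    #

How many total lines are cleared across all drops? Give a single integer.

Answer: 0

Derivation:
Drop 1: T rot2 at col 0 lands with bottom-row=0; cleared 0 line(s) (total 0); column heights now [2 2 2 0 0], max=2
Drop 2: I rot3 at col 1 lands with bottom-row=2; cleared 0 line(s) (total 0); column heights now [2 6 2 0 0], max=6
Drop 3: T rot0 at col 0 lands with bottom-row=6; cleared 0 line(s) (total 0); column heights now [7 8 7 0 0], max=8
Drop 4: J rot2 at col 1 lands with bottom-row=7; cleared 0 line(s) (total 0); column heights now [7 9 9 9 0], max=9
Drop 5: L rot2 at col 1 lands with bottom-row=9; cleared 0 line(s) (total 0); column heights now [7 11 11 11 0], max=11
Drop 6: I rot1 at col 0 lands with bottom-row=7; cleared 0 line(s) (total 0); column heights now [11 11 11 11 0], max=11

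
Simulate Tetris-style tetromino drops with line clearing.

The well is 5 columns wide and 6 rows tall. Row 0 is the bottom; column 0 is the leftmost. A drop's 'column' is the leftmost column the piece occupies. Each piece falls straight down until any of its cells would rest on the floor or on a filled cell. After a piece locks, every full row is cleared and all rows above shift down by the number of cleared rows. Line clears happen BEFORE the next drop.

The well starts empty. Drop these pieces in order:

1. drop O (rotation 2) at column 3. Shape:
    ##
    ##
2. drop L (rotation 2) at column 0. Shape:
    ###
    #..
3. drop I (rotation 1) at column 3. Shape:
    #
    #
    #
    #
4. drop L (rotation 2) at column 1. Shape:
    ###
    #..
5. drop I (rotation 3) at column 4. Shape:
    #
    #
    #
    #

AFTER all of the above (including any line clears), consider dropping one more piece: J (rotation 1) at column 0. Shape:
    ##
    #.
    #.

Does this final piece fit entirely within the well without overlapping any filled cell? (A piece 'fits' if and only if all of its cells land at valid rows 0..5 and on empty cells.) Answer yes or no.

Drop 1: O rot2 at col 3 lands with bottom-row=0; cleared 0 line(s) (total 0); column heights now [0 0 0 2 2], max=2
Drop 2: L rot2 at col 0 lands with bottom-row=0; cleared 1 line(s) (total 1); column heights now [1 0 0 1 1], max=1
Drop 3: I rot1 at col 3 lands with bottom-row=1; cleared 0 line(s) (total 1); column heights now [1 0 0 5 1], max=5
Drop 4: L rot2 at col 1 lands with bottom-row=4; cleared 0 line(s) (total 1); column heights now [1 6 6 6 1], max=6
Drop 5: I rot3 at col 4 lands with bottom-row=1; cleared 0 line(s) (total 1); column heights now [1 6 6 6 5], max=6
Test piece J rot1 at col 0 (width 2): heights before test = [1 6 6 6 5]; fits = False

Answer: no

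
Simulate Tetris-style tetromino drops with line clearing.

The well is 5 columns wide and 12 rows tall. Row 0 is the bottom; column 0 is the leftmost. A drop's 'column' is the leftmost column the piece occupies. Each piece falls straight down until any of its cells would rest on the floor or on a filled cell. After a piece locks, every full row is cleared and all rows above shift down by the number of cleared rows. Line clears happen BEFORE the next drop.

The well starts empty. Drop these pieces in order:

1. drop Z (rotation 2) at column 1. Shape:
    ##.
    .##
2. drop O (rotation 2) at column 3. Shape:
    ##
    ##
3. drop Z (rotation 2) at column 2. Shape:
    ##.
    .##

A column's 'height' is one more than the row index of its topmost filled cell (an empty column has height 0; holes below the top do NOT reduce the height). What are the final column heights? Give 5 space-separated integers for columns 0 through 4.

Drop 1: Z rot2 at col 1 lands with bottom-row=0; cleared 0 line(s) (total 0); column heights now [0 2 2 1 0], max=2
Drop 2: O rot2 at col 3 lands with bottom-row=1; cleared 0 line(s) (total 0); column heights now [0 2 2 3 3], max=3
Drop 3: Z rot2 at col 2 lands with bottom-row=3; cleared 0 line(s) (total 0); column heights now [0 2 5 5 4], max=5

Answer: 0 2 5 5 4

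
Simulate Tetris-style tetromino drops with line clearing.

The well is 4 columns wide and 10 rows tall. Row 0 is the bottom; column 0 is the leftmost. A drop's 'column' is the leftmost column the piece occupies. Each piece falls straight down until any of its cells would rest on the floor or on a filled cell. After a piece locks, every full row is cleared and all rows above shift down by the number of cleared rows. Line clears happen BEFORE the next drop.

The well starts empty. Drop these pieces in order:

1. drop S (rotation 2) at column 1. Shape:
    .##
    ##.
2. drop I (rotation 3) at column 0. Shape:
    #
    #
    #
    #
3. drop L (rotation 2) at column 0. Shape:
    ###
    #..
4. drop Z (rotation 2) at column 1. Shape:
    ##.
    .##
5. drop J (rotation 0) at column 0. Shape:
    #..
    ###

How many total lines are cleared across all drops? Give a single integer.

Drop 1: S rot2 at col 1 lands with bottom-row=0; cleared 0 line(s) (total 0); column heights now [0 1 2 2], max=2
Drop 2: I rot3 at col 0 lands with bottom-row=0; cleared 0 line(s) (total 0); column heights now [4 1 2 2], max=4
Drop 3: L rot2 at col 0 lands with bottom-row=4; cleared 0 line(s) (total 0); column heights now [6 6 6 2], max=6
Drop 4: Z rot2 at col 1 lands with bottom-row=6; cleared 0 line(s) (total 0); column heights now [6 8 8 7], max=8
Drop 5: J rot0 at col 0 lands with bottom-row=8; cleared 0 line(s) (total 0); column heights now [10 9 9 7], max=10

Answer: 0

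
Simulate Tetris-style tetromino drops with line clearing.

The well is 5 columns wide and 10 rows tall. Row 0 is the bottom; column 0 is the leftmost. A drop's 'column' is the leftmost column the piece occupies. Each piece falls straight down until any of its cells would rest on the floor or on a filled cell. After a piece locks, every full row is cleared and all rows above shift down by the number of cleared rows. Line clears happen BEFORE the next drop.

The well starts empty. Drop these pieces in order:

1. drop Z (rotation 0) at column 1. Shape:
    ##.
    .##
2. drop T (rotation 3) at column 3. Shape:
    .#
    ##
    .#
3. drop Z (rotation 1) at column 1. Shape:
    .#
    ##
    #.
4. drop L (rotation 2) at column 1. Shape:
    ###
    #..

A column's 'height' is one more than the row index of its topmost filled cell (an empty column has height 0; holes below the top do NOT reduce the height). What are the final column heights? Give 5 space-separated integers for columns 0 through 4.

Drop 1: Z rot0 at col 1 lands with bottom-row=0; cleared 0 line(s) (total 0); column heights now [0 2 2 1 0], max=2
Drop 2: T rot3 at col 3 lands with bottom-row=0; cleared 0 line(s) (total 0); column heights now [0 2 2 2 3], max=3
Drop 3: Z rot1 at col 1 lands with bottom-row=2; cleared 0 line(s) (total 0); column heights now [0 4 5 2 3], max=5
Drop 4: L rot2 at col 1 lands with bottom-row=4; cleared 0 line(s) (total 0); column heights now [0 6 6 6 3], max=6

Answer: 0 6 6 6 3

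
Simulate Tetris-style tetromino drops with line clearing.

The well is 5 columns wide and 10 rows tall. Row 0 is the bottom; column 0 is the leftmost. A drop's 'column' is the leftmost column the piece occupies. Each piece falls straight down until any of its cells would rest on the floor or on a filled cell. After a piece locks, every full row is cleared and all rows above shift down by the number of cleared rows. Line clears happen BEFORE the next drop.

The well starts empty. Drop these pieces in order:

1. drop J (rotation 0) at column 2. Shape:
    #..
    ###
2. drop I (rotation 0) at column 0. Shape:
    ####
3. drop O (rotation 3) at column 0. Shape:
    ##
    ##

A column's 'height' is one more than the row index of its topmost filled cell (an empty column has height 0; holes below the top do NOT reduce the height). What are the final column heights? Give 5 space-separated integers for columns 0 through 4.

Answer: 5 5 3 3 1

Derivation:
Drop 1: J rot0 at col 2 lands with bottom-row=0; cleared 0 line(s) (total 0); column heights now [0 0 2 1 1], max=2
Drop 2: I rot0 at col 0 lands with bottom-row=2; cleared 0 line(s) (total 0); column heights now [3 3 3 3 1], max=3
Drop 3: O rot3 at col 0 lands with bottom-row=3; cleared 0 line(s) (total 0); column heights now [5 5 3 3 1], max=5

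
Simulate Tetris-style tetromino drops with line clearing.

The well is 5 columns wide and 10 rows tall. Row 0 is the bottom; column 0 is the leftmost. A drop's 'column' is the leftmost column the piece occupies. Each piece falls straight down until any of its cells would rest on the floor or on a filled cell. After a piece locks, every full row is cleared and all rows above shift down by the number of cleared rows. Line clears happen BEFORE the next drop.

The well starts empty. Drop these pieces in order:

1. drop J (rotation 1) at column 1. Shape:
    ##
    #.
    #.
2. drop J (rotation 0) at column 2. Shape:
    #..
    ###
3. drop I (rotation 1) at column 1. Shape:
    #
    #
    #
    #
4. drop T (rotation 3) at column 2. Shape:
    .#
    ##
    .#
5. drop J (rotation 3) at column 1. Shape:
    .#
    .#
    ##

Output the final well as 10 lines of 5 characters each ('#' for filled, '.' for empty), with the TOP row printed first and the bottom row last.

Answer: ..#..
..#..
.##..
.#.#.
.###.
.###.
.####
.##..
.#...
.#...

Derivation:
Drop 1: J rot1 at col 1 lands with bottom-row=0; cleared 0 line(s) (total 0); column heights now [0 3 3 0 0], max=3
Drop 2: J rot0 at col 2 lands with bottom-row=3; cleared 0 line(s) (total 0); column heights now [0 3 5 4 4], max=5
Drop 3: I rot1 at col 1 lands with bottom-row=3; cleared 0 line(s) (total 0); column heights now [0 7 5 4 4], max=7
Drop 4: T rot3 at col 2 lands with bottom-row=4; cleared 0 line(s) (total 0); column heights now [0 7 6 7 4], max=7
Drop 5: J rot3 at col 1 lands with bottom-row=7; cleared 0 line(s) (total 0); column heights now [0 8 10 7 4], max=10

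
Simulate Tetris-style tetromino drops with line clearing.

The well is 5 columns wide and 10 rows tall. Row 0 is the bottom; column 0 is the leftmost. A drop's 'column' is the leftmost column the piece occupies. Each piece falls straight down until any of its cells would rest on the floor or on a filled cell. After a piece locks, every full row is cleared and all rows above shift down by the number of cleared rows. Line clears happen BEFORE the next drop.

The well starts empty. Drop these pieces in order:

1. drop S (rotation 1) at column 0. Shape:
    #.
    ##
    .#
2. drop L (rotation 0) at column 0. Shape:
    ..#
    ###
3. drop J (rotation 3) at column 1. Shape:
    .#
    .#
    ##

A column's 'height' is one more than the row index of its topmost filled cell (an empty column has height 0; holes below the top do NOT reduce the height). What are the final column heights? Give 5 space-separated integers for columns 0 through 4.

Drop 1: S rot1 at col 0 lands with bottom-row=0; cleared 0 line(s) (total 0); column heights now [3 2 0 0 0], max=3
Drop 2: L rot0 at col 0 lands with bottom-row=3; cleared 0 line(s) (total 0); column heights now [4 4 5 0 0], max=5
Drop 3: J rot3 at col 1 lands with bottom-row=5; cleared 0 line(s) (total 0); column heights now [4 6 8 0 0], max=8

Answer: 4 6 8 0 0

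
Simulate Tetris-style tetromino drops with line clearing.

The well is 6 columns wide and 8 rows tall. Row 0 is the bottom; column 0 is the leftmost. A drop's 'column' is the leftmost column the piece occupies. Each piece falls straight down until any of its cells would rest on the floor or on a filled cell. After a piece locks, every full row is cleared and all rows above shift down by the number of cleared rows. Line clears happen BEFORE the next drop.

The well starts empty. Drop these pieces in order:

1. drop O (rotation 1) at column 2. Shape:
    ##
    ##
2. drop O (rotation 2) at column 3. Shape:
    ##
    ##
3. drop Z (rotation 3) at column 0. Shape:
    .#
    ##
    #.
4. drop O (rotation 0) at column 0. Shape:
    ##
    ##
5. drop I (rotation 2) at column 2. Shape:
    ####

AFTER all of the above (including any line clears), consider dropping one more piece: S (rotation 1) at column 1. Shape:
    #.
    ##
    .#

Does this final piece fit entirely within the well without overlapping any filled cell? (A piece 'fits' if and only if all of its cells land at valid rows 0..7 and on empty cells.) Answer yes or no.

Drop 1: O rot1 at col 2 lands with bottom-row=0; cleared 0 line(s) (total 0); column heights now [0 0 2 2 0 0], max=2
Drop 2: O rot2 at col 3 lands with bottom-row=2; cleared 0 line(s) (total 0); column heights now [0 0 2 4 4 0], max=4
Drop 3: Z rot3 at col 0 lands with bottom-row=0; cleared 0 line(s) (total 0); column heights now [2 3 2 4 4 0], max=4
Drop 4: O rot0 at col 0 lands with bottom-row=3; cleared 0 line(s) (total 0); column heights now [5 5 2 4 4 0], max=5
Drop 5: I rot2 at col 2 lands with bottom-row=4; cleared 1 line(s) (total 1); column heights now [4 4 2 4 4 0], max=4
Test piece S rot1 at col 1 (width 2): heights before test = [4 4 2 4 4 0]; fits = True

Answer: yes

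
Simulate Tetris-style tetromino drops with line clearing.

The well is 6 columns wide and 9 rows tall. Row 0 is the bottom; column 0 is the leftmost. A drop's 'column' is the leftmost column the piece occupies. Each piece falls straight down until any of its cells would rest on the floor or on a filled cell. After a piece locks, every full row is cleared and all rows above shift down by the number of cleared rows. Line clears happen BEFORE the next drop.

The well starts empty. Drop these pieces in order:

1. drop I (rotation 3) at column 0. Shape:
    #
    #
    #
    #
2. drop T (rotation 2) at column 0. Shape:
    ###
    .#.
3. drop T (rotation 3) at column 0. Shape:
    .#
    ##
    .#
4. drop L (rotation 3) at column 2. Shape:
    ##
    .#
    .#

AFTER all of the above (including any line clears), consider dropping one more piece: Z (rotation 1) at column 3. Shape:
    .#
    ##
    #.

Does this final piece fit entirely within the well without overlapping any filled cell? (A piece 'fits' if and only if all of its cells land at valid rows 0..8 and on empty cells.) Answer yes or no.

Answer: yes

Derivation:
Drop 1: I rot3 at col 0 lands with bottom-row=0; cleared 0 line(s) (total 0); column heights now [4 0 0 0 0 0], max=4
Drop 2: T rot2 at col 0 lands with bottom-row=3; cleared 0 line(s) (total 0); column heights now [5 5 5 0 0 0], max=5
Drop 3: T rot3 at col 0 lands with bottom-row=5; cleared 0 line(s) (total 0); column heights now [7 8 5 0 0 0], max=8
Drop 4: L rot3 at col 2 lands with bottom-row=3; cleared 0 line(s) (total 0); column heights now [7 8 6 6 0 0], max=8
Test piece Z rot1 at col 3 (width 2): heights before test = [7 8 6 6 0 0]; fits = True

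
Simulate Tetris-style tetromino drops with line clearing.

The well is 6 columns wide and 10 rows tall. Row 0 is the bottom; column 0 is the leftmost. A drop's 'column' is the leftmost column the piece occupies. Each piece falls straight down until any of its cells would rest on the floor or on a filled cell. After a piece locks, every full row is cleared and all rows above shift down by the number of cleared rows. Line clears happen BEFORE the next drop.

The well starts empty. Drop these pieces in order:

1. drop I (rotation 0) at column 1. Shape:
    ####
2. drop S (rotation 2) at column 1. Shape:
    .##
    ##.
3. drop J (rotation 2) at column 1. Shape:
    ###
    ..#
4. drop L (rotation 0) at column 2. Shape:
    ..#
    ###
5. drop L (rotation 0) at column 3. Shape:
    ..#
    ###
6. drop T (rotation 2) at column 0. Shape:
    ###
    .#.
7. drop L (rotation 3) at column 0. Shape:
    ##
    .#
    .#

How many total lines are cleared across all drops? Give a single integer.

Drop 1: I rot0 at col 1 lands with bottom-row=0; cleared 0 line(s) (total 0); column heights now [0 1 1 1 1 0], max=1
Drop 2: S rot2 at col 1 lands with bottom-row=1; cleared 0 line(s) (total 0); column heights now [0 2 3 3 1 0], max=3
Drop 3: J rot2 at col 1 lands with bottom-row=3; cleared 0 line(s) (total 0); column heights now [0 5 5 5 1 0], max=5
Drop 4: L rot0 at col 2 lands with bottom-row=5; cleared 0 line(s) (total 0); column heights now [0 5 6 6 7 0], max=7
Drop 5: L rot0 at col 3 lands with bottom-row=7; cleared 0 line(s) (total 0); column heights now [0 5 6 8 8 9], max=9
Drop 6: T rot2 at col 0 lands with bottom-row=5; cleared 0 line(s) (total 0); column heights now [7 7 7 8 8 9], max=9
Drop 7: L rot3 at col 0 lands with bottom-row=7; cleared 0 line(s) (total 0); column heights now [10 10 7 8 8 9], max=10

Answer: 0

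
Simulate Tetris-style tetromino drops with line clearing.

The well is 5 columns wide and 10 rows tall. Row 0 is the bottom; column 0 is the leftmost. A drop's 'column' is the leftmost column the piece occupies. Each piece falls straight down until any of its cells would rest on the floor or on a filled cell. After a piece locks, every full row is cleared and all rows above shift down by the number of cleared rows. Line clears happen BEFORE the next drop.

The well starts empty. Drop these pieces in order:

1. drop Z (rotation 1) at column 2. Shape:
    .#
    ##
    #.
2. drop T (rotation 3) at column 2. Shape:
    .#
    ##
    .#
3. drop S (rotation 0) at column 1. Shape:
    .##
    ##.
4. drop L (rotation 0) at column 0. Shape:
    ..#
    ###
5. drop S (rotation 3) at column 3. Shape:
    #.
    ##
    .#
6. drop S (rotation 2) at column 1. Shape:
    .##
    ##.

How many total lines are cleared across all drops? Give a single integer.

Drop 1: Z rot1 at col 2 lands with bottom-row=0; cleared 0 line(s) (total 0); column heights now [0 0 2 3 0], max=3
Drop 2: T rot3 at col 2 lands with bottom-row=3; cleared 0 line(s) (total 0); column heights now [0 0 5 6 0], max=6
Drop 3: S rot0 at col 1 lands with bottom-row=5; cleared 0 line(s) (total 0); column heights now [0 6 7 7 0], max=7
Drop 4: L rot0 at col 0 lands with bottom-row=7; cleared 0 line(s) (total 0); column heights now [8 8 9 7 0], max=9
Drop 5: S rot3 at col 3 lands with bottom-row=6; cleared 1 line(s) (total 1); column heights now [0 6 8 8 7], max=8
Drop 6: S rot2 at col 1 lands with bottom-row=8; cleared 0 line(s) (total 1); column heights now [0 9 10 10 7], max=10

Answer: 1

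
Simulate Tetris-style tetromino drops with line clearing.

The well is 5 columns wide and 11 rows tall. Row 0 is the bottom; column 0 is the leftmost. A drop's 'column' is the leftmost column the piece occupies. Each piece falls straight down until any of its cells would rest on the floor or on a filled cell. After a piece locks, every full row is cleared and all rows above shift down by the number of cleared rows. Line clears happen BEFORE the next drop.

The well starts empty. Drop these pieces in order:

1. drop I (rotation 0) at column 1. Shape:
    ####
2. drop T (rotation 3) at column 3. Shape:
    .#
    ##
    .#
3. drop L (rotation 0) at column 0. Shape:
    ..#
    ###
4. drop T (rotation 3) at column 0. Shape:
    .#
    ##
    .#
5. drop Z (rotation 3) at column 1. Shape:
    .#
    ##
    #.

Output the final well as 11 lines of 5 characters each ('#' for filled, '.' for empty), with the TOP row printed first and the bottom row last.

Answer: .....
.....
.....
..#..
.##..
.#...
.#...
##..#
.####
###.#
.####

Derivation:
Drop 1: I rot0 at col 1 lands with bottom-row=0; cleared 0 line(s) (total 0); column heights now [0 1 1 1 1], max=1
Drop 2: T rot3 at col 3 lands with bottom-row=1; cleared 0 line(s) (total 0); column heights now [0 1 1 3 4], max=4
Drop 3: L rot0 at col 0 lands with bottom-row=1; cleared 0 line(s) (total 0); column heights now [2 2 3 3 4], max=4
Drop 4: T rot3 at col 0 lands with bottom-row=2; cleared 0 line(s) (total 0); column heights now [4 5 3 3 4], max=5
Drop 5: Z rot3 at col 1 lands with bottom-row=5; cleared 0 line(s) (total 0); column heights now [4 7 8 3 4], max=8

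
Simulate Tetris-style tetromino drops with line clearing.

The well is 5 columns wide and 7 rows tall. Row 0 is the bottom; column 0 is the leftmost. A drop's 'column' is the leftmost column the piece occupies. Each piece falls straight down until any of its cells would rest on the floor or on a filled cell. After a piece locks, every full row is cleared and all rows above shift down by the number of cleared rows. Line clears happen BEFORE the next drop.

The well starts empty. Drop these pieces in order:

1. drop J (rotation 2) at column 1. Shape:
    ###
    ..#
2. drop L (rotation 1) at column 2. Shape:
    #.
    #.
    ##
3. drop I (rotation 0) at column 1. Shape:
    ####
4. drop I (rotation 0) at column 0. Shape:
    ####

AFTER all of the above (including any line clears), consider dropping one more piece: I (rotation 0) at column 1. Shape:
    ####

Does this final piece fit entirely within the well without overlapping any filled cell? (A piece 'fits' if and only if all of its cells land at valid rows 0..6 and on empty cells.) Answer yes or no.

Answer: no

Derivation:
Drop 1: J rot2 at col 1 lands with bottom-row=0; cleared 0 line(s) (total 0); column heights now [0 2 2 2 0], max=2
Drop 2: L rot1 at col 2 lands with bottom-row=2; cleared 0 line(s) (total 0); column heights now [0 2 5 3 0], max=5
Drop 3: I rot0 at col 1 lands with bottom-row=5; cleared 0 line(s) (total 0); column heights now [0 6 6 6 6], max=6
Drop 4: I rot0 at col 0 lands with bottom-row=6; cleared 0 line(s) (total 0); column heights now [7 7 7 7 6], max=7
Test piece I rot0 at col 1 (width 4): heights before test = [7 7 7 7 6]; fits = False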